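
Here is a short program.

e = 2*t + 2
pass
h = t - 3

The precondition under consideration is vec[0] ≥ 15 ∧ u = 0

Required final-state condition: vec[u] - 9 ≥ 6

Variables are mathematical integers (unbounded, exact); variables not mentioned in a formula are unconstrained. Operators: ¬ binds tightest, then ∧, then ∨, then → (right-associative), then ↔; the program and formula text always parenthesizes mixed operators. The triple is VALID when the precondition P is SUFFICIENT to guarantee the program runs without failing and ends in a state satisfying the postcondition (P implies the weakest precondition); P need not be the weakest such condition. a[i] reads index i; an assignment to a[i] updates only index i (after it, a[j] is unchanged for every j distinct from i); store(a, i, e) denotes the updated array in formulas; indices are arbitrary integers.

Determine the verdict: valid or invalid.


Working backward. After the program, the postcondition vec[u] - 9 ≥ 6 must hold; in canonical form it is vec[u] ≥ 15.
Before h := t - 3: vec[u] ≥ 15
Before skip: vec[u] ≥ 15
Before e := 2*t + 2: vec[u] ≥ 15
The weakest precondition is vec[u] ≥ 15.
Check whether vec[0] ≥ 15 ∧ u = 0 implies it.
Every state satisfying the precondition satisfies the weakest precondition: the implication holds.
Answer: valid


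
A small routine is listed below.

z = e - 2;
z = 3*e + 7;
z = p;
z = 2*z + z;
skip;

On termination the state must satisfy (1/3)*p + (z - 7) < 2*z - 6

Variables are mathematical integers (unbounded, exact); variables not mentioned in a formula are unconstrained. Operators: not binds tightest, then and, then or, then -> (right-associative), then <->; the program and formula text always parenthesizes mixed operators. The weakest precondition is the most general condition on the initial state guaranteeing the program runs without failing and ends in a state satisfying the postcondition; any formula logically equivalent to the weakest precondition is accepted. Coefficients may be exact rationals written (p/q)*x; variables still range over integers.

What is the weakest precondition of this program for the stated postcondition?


Working backward. After the program, the postcondition (1/3)*p + (z - 7) < 2*z - 6 must hold; in canonical form it is (1/3)*p < z + 1.
Before skip: (1/3)*p < z + 1
Before z := 2*z + z: (1/3)*p < 3*z + 1
Before z := p: (8/3)*p > -1
Before z := 3*e + 7: (8/3)*p > -1
Before z := e - 2: (8/3)*p > -1
Answer: WP = (8/3)*p > -1


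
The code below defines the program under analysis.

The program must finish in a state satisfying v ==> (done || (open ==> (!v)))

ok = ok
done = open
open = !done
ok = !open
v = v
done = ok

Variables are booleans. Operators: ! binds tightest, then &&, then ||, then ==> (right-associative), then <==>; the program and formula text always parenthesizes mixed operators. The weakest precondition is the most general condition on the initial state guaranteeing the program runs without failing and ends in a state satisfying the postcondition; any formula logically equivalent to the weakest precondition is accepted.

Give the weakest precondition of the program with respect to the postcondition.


Working backward. After the program, v ==> (done || (open ==> (!v))) must hold.
Before done := ok: v ==> (ok || (open ==> (!v)))
Before v := v: v ==> (ok || (open ==> (!v)))
Before ok := !open: v ==> ((!open) || (open ==> (!v)))
Before open := !done: v ==> (done || ((!done) ==> (!v)))
Before done := open: v ==> (open || ((!open) ==> (!v)))
Before ok := ok: v ==> (open || ((!open) ==> (!v)))
Answer: WP = v ==> (open || ((!open) ==> (!v)))


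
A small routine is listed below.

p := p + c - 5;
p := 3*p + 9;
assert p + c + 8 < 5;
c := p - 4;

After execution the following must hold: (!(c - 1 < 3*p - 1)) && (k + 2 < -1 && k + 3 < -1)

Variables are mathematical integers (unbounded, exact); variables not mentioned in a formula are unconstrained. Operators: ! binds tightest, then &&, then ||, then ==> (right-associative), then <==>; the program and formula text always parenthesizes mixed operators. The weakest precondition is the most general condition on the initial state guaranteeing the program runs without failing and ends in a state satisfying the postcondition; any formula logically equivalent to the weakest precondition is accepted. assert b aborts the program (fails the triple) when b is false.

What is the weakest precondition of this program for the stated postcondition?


Working backward. After the program, the postcondition (!(c - 1 < 3*p - 1)) && (k + 2 < -1 && k + 3 < -1) must hold; in canonical form it is (!(c < 3*p)) && k < -3 && k < -4.
Before c := p - 4: (!(2*p > -4)) && k < -3 && k < -4
Before assert p + c + 8 < 5: c + p < -3 && (!(2*p > -4)) && k < -3 && k < -4
Before p := 3*p + 9: c + 3*p < -12 && (!(6*p > -22)) && k < -3 && k < -4
Before p := p + c - 5: 4*c + 3*p < 3 && (!(6*c + 6*p > 8)) && k < -3 && k < -4
Answer: WP = 4*c + 3*p < 3 && (!(6*c + 6*p > 8)) && k < -3 && k < -4


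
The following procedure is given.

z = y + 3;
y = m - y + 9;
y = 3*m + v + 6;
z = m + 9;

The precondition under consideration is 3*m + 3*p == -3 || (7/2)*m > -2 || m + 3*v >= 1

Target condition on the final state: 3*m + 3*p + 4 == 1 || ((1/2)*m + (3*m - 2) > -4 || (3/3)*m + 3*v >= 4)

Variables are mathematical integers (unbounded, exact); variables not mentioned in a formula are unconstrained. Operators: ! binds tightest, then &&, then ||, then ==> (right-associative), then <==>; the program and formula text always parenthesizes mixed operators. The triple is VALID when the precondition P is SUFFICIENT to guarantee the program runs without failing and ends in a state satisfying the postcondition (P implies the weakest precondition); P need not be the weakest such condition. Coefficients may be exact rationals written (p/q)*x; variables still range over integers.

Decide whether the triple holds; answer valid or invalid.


Working backward. After the program, the postcondition 3*m + 3*p + 4 == 1 || ((1/2)*m + (3*m - 2) > -4 || (3/3)*m + 3*v >= 4) must hold; in canonical form it is 3*m + 3*p == -3 || (7/2)*m > -2 || m + 3*v >= 4.
Before z := m + 9: 3*m + 3*p == -3 || (7/2)*m > -2 || m + 3*v >= 4
Before y := 3*m + v + 6: 3*m + 3*p == -3 || (7/2)*m > -2 || m + 3*v >= 4
Before y := m - y + 9: 3*m + 3*p == -3 || (7/2)*m > -2 || m + 3*v >= 4
Before z := y + 3: 3*m + 3*p == -3 || (7/2)*m > -2 || m + 3*v >= 4
The weakest precondition is 3*m + 3*p == -3 || (7/2)*m > -2 || m + 3*v >= 4.
Check whether 3*m + 3*p == -3 || (7/2)*m > -2 || m + 3*v >= 1 implies it.
Countermodel: at the initial state m = -2, p = 0, v = 1, the precondition holds but the weakest precondition fails.
Answer: invalid


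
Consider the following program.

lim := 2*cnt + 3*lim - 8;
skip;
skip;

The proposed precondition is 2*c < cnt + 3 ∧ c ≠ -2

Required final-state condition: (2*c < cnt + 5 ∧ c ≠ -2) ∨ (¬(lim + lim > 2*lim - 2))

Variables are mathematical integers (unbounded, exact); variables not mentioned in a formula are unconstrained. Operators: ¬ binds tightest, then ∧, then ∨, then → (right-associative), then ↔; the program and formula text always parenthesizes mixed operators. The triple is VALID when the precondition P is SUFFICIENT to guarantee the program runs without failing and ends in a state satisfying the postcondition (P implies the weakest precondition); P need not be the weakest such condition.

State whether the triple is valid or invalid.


Working backward. After the program, the postcondition (2*c < cnt + 5 ∧ c ≠ -2) ∨ (¬(lim + lim > 2*lim - 2)) must hold; in canonical form it is 2*c < cnt + 5 ∧ c ≠ -2.
Before skip: 2*c < cnt + 5 ∧ c ≠ -2
Before skip: 2*c < cnt + 5 ∧ c ≠ -2
Before lim := 2*cnt + 3*lim - 8: 2*c < cnt + 5 ∧ c ≠ -2
The weakest precondition is 2*c < cnt + 5 ∧ c ≠ -2.
Check whether 2*c < cnt + 3 ∧ c ≠ -2 implies it.
Every state satisfying the precondition satisfies the weakest precondition: the implication holds.
Answer: valid


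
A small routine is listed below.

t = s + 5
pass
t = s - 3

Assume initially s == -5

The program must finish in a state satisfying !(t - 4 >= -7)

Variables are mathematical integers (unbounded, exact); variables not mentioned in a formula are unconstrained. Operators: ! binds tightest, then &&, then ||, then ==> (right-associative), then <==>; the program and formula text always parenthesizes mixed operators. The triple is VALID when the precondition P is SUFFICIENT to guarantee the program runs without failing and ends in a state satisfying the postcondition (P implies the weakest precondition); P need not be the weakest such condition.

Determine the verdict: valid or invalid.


Working backward. After the program, the postcondition !(t - 4 >= -7) must hold; in canonical form it is !(t >= -3).
Before t := s - 3: !(s >= 0)
Before skip: !(s >= 0)
Before t := s + 5: !(s >= 0)
The weakest precondition is !(s >= 0).
Check whether s == -5 implies it.
Every state satisfying the precondition satisfies the weakest precondition: the implication holds.
Answer: valid


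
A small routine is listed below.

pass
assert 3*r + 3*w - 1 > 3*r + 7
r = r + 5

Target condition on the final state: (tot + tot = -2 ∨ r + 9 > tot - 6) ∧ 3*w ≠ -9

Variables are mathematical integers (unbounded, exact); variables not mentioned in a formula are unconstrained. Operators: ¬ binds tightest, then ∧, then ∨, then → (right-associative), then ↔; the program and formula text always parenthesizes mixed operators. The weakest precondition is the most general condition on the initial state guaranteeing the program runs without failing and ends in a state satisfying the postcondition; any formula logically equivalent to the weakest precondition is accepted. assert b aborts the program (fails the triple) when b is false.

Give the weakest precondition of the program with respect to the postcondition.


Working backward. After the program, the postcondition (tot + tot = -2 ∨ r + 9 > tot - 6) ∧ 3*w ≠ -9 must hold; in canonical form it is (2*tot = -2 ∨ r > tot - 15) ∧ 3*w ≠ -9.
Before r := r + 5: (2*tot = -2 ∨ r > tot - 20) ∧ 3*w ≠ -9
Before assert 3*r + 3*w - 1 > 3*r + 7: 3*w > 8 ∧ (2*tot = -2 ∨ r > tot - 20) ∧ 3*w ≠ -9
Before skip: 3*w > 8 ∧ (2*tot = -2 ∨ r > tot - 20) ∧ 3*w ≠ -9
Answer: WP = 3*w > 8 ∧ (2*tot = -2 ∨ r > tot - 20) ∧ 3*w ≠ -9


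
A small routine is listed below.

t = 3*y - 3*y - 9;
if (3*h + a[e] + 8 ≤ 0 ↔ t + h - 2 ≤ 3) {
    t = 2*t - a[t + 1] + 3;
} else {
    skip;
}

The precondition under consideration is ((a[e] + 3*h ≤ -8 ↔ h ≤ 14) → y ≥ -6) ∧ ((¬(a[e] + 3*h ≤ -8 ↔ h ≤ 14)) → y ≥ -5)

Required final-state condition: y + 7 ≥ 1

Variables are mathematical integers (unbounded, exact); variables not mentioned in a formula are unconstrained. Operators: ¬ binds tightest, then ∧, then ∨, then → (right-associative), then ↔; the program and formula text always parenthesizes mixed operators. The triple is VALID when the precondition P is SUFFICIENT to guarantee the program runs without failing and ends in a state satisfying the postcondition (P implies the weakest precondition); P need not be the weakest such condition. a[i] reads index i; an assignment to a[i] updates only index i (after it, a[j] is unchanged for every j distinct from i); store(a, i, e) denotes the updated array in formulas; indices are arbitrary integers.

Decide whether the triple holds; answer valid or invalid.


Working backward. After the program, the postcondition y + 7 ≥ 1 must hold; in canonical form it is y ≥ -6.
Then branch requires y ≥ -6; else branch requires y ≥ -6.
Before the if: ((a[e] + 3*h ≤ -8 ↔ h + t ≤ 5) → y ≥ -6) ∧ ((¬(a[e] + 3*h ≤ -8 ↔ h + t ≤ 5)) → y ≥ -6)
Before t := 3*y - 3*y - 9: ((a[e] + 3*h ≤ -8 ↔ h ≤ 14) → y ≥ -6) ∧ ((¬(a[e] + 3*h ≤ -8 ↔ h ≤ 14)) → y ≥ -6)
The weakest precondition is ((a[e] + 3*h ≤ -8 ↔ h ≤ 14) → y ≥ -6) ∧ ((¬(a[e] + 3*h ≤ -8 ↔ h ≤ 14)) → y ≥ -6).
Check whether ((a[e] + 3*h ≤ -8 ↔ h ≤ 14) → y ≥ -6) ∧ ((¬(a[e] + 3*h ≤ -8 ↔ h ≤ 14)) → y ≥ -5) implies it.
Every state satisfying the precondition satisfies the weakest precondition: the implication holds.
Answer: valid


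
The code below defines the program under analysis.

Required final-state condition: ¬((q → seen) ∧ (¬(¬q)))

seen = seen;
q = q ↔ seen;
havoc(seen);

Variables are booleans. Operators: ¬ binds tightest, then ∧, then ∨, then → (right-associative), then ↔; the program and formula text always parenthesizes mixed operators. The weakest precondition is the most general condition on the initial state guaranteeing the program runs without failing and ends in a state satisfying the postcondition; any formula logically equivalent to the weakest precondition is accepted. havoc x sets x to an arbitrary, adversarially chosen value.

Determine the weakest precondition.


Working backward. After the program, the postcondition ¬((q → seen) ∧ (¬(¬q))) must hold; in canonical form it is ¬((q → seen) ∧ q).
Before havoc seen: ¬q
Before q := q ↔ seen: ¬(q ↔ seen)
Before seen := seen: ¬(q ↔ seen)
Answer: WP = ¬(q ↔ seen)


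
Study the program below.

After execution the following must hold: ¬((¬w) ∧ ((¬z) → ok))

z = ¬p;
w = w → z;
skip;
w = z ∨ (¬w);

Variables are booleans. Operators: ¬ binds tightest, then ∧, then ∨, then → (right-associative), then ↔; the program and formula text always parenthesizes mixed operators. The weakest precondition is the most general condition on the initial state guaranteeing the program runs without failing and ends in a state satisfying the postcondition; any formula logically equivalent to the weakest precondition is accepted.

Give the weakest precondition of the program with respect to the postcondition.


Working backward. After the program, ¬((¬w) ∧ ((¬z) → ok)) must hold.
Before w := z ∨ (¬w): ¬((¬(z ∨ (¬w))) ∧ ((¬z) → ok))
Before skip: ¬((¬(z ∨ (¬w))) ∧ ((¬z) → ok))
Before w := w → z: ¬((¬(z ∨ (¬(w → z)))) ∧ ((¬z) → ok))
Before z := ¬p: ¬((¬((¬p) ∨ (¬(w → (¬p))))) ∧ (p → ok))
Answer: WP = ¬((¬((¬p) ∨ (¬(w → (¬p))))) ∧ (p → ok))


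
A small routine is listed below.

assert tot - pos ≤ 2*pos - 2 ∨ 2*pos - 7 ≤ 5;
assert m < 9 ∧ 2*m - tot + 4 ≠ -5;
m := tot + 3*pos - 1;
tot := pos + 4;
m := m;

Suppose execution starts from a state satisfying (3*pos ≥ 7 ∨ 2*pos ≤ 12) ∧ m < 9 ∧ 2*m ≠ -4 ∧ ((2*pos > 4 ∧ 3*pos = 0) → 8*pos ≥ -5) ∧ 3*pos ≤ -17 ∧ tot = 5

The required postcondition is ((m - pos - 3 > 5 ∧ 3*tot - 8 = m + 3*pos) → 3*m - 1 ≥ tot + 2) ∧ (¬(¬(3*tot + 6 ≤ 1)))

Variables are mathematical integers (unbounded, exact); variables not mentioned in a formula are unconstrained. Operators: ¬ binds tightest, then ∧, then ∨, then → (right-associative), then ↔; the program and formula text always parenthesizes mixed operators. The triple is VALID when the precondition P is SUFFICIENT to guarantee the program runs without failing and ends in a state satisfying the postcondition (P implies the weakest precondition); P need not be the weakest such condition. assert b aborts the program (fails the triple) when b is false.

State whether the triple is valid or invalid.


Working backward. After the program, the postcondition ((m - pos - 3 > 5 ∧ 3*tot - 8 = m + 3*pos) → 3*m - 1 ≥ tot + 2) ∧ (¬(¬(3*tot + 6 ≤ 1))) must hold; in canonical form it is ((m > pos + 8 ∧ 3*tot = m + 3*pos + 8) → 3*m ≥ tot + 3) ∧ 3*tot ≤ -5.
Before m := m: ((m > pos + 8 ∧ 3*tot = m + 3*pos + 8) → 3*m ≥ tot + 3) ∧ 3*tot ≤ -5
Before tot := pos + 4: ((m > pos + 8 ∧ m = 4) → 3*m ≥ pos + 7) ∧ 3*pos ≤ -17
Before m := tot + 3*pos - 1: ((2*pos + tot > 9 ∧ 3*pos + tot = 5) → 8*pos + 3*tot ≥ 10) ∧ 3*pos ≤ -17
Before assert m < 9 ∧ 2*m - tot + 4 ≠ -5: m < 9 ∧ 2*m ≠ tot - 9 ∧ ((2*pos + tot > 9 ∧ 3*pos + tot = 5) → 8*pos + 3*tot ≥ 10) ∧ 3*pos ≤ -17
Before assert tot - pos ≤ 2*pos - 2 ∨ 2*pos - 7 ≤ 5: (tot ≤ 3*pos - 2 ∨ 2*pos ≤ 12) ∧ m < 9 ∧ 2*m ≠ tot - 9 ∧ ((2*pos + tot > 9 ∧ 3*pos + tot = 5) → 8*pos + 3*tot ≥ 10) ∧ 3*pos ≤ -17
The weakest precondition is (tot ≤ 3*pos - 2 ∨ 2*pos ≤ 12) ∧ m < 9 ∧ 2*m ≠ tot - 9 ∧ ((2*pos + tot > 9 ∧ 3*pos + tot = 5) → 8*pos + 3*tot ≥ 10) ∧ 3*pos ≤ -17.
Check whether (3*pos ≥ 7 ∨ 2*pos ≤ 12) ∧ m < 9 ∧ 2*m ≠ -4 ∧ ((2*pos > 4 ∧ 3*pos = 0) → 8*pos ≥ -5) ∧ 3*pos ≤ -17 ∧ tot = 5 implies it.
Every state satisfying the precondition satisfies the weakest precondition: the implication holds.
Answer: valid


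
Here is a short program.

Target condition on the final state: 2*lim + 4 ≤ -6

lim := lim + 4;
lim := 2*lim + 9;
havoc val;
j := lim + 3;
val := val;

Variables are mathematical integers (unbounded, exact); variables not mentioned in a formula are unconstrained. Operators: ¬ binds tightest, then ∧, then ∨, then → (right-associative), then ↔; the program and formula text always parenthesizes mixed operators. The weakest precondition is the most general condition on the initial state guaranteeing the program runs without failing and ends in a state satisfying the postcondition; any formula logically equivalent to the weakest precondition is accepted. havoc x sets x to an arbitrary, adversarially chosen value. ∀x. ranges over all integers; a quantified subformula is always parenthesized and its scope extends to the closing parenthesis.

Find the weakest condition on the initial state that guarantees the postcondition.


Working backward. After the program, the postcondition 2*lim + 4 ≤ -6 must hold; in canonical form it is 2*lim ≤ -10.
Before val := val: 2*lim ≤ -10
Before j := lim + 3: 2*lim ≤ -10
Before havoc val: 2*lim ≤ -10
Before lim := 2*lim + 9: 4*lim ≤ -28
Before lim := lim + 4: 4*lim ≤ -44
Answer: WP = 4*lim ≤ -44


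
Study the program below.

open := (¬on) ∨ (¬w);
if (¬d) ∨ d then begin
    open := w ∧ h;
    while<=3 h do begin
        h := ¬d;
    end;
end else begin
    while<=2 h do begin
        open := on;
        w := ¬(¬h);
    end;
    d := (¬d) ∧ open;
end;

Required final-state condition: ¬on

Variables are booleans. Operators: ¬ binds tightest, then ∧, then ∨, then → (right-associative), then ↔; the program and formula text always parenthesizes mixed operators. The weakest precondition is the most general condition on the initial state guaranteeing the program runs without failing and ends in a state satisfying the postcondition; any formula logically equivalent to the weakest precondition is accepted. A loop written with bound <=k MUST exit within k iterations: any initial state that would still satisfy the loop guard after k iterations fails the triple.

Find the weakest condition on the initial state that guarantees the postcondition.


Working backward. After the program, ¬on must hold.
Then branch requires (h → (((¬d) → (((¬d) → (d ∧ (¬on))) ∧ (d → (¬on)))) ∧ (d → (¬on)))) ∧ ((¬h) → (¬on)); else branch requires (h → ((h → ((¬h) ∧ (¬on))) ∧ ((¬h) → (¬on)))) ∧ ((¬h) → (¬on)).
Before the if: (h → (((¬d) → (((¬d) → (d ∧ (¬on))) ∧ (d → (¬on)))) ∧ (d → (¬on)))) ∧ ((¬h) → (¬on))
Before open := (¬on) ∨ (¬w): (h → (((¬d) → (((¬d) → (d ∧ (¬on))) ∧ (d → (¬on)))) ∧ (d → (¬on)))) ∧ ((¬h) → (¬on))
Answer: WP = (h → (((¬d) → (((¬d) → (d ∧ (¬on))) ∧ (d → (¬on)))) ∧ (d → (¬on)))) ∧ ((¬h) → (¬on))


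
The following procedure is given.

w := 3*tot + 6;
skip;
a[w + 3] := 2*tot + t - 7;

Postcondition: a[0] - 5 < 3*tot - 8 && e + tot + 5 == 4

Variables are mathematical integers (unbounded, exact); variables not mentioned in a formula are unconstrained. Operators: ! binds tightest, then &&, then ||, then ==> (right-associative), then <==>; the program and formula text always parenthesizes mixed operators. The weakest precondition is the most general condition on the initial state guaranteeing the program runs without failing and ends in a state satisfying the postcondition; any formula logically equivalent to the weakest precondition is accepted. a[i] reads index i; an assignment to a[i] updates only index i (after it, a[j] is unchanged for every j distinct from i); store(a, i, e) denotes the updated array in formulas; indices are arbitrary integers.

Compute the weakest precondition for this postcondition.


Working backward. After the program, the postcondition a[0] - 5 < 3*tot - 8 && e + tot + 5 == 4 must hold; in canonical form it is a[0] < 3*tot - 3 && e + tot == -1.
Before a[w + 3] := 2*tot + t - 7: store(a, w + 3, t + 2*tot - 7)[0] < 3*tot - 3 && e + tot == -1
Before skip: store(a, w + 3, t + 2*tot - 7)[0] < 3*tot - 3 && e + tot == -1
Before w := 3*tot + 6: store(a, 3*tot + 9, t + 2*tot - 7)[0] < 3*tot - 3 && e + tot == -1
Answer: WP = store(a, 3*tot + 9, t + 2*tot - 7)[0] < 3*tot - 3 && e + tot == -1


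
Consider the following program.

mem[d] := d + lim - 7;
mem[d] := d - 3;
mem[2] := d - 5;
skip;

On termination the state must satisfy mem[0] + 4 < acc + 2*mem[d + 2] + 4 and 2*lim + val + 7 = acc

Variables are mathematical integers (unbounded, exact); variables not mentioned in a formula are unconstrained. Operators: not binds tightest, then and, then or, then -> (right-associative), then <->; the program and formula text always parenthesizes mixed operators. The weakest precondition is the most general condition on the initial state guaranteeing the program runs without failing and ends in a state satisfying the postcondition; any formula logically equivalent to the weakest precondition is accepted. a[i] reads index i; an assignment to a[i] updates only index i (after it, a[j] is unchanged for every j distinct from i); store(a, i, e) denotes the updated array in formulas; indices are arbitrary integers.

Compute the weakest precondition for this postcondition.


Working backward. After the program, the postcondition mem[0] + 4 < acc + 2*mem[d + 2] + 4 and 2*lim + val + 7 = acc must hold; in canonical form it is mem[0] < 2*mem[d + 2] + acc and 2*lim + val = acc - 7.
Before skip: mem[0] < 2*mem[d + 2] + acc and 2*lim + val = acc - 7
Before mem[2] := d - 5: mem[0] < 2*store(mem, 2, d - 5)[d + 2] + acc and 2*lim + val = acc - 7
Before mem[d] := d - 3: store(mem, d, d - 3)[0] < 2*store(store(mem, d, d - 3), 2, d - 5)[d + 2] + acc and 2*lim + val = acc - 7
Before mem[d] := d + lim - 7: store(store(mem, d, d + lim - 7), d, d - 3)[0] < 2*store(store(store(mem, d, d + lim - 7), d, d - 3), 2, d - 5)[d + 2] + acc and 2*lim + val = acc - 7
Answer: WP = store(store(mem, d, d + lim - 7), d, d - 3)[0] < 2*store(store(store(mem, d, d + lim - 7), d, d - 3), 2, d - 5)[d + 2] + acc and 2*lim + val = acc - 7


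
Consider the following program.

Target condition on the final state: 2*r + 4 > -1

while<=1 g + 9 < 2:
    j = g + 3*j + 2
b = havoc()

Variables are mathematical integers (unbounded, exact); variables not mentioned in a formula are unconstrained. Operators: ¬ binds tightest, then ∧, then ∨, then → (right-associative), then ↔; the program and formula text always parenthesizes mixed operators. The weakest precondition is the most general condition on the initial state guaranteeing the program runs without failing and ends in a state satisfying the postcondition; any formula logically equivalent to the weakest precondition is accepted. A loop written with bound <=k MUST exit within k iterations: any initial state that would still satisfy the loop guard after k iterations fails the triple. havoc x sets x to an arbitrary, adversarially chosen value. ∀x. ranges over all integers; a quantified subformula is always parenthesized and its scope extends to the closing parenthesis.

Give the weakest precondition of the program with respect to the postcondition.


Working backward. After the program, the postcondition 2*r + 4 > -1 must hold; in canonical form it is 2*r > -5.
Before havoc b: 2*r > -5
Before the loop (bound <=1), unroll the exhaustion recursion (WP_0 = exit-now case; WP_j = one more guarded iteration, up to j = 1):
  WP_0: (¬(g < -7)) ∧ 2*r > -5
  WP_1: (g < -7 → ((¬(g < -7)) ∧ 2*r > -5)) ∧ ((¬(g < -7)) → 2*r > -5)
So before the loop: (g < -7 → ((¬(g < -7)) ∧ 2*r > -5)) ∧ ((¬(g < -7)) → 2*r > -5)
Answer: WP = (g < -7 → ((¬(g < -7)) ∧ 2*r > -5)) ∧ ((¬(g < -7)) → 2*r > -5)


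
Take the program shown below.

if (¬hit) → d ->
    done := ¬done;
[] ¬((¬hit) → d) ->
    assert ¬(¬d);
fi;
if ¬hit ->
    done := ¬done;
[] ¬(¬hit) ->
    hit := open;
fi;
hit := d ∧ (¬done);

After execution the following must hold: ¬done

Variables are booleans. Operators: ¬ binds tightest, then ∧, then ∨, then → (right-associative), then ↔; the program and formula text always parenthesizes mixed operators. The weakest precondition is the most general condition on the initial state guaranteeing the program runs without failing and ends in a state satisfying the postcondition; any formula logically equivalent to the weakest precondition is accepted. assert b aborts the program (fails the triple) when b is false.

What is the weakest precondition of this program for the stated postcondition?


Working backward. After the program, ¬done must hold.
Before hit := d ∧ (¬done): ¬done
Then branch requires done; else branch requires ¬done.
Before the if: ((¬hit) → done) ∧ (hit → (¬done))
Then branch requires ((¬hit) → (¬done)) ∧ (hit → done); else branch requires d ∧ ((¬hit) → done) ∧ (hit → (¬done)).
Before the if: (((¬hit) → d) → (((¬hit) → (¬done)) ∧ (hit → done))) ∧ ((¬((¬hit) → d)) → (d ∧ ((¬hit) → done) ∧ (hit → (¬done))))
Answer: WP = (((¬hit) → d) → (((¬hit) → (¬done)) ∧ (hit → done))) ∧ ((¬((¬hit) → d)) → (d ∧ ((¬hit) → done) ∧ (hit → (¬done))))


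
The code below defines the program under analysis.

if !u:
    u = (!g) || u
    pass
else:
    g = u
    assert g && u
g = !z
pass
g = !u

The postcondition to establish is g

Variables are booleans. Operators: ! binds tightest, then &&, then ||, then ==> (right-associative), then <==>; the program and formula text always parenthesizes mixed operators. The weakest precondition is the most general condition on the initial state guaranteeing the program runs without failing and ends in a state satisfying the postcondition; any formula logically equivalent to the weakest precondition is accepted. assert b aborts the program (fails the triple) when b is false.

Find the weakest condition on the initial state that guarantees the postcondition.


Working backward. After the program, g must hold.
Before g := !u: !u
Before skip: !u
Before g := !z: !u
Then branch requires !((!g) || u); else branch requires false.
Before the if: ((!u) ==> (!((!g) || u))) && (!u)
Answer: WP = ((!u) ==> (!((!g) || u))) && (!u)


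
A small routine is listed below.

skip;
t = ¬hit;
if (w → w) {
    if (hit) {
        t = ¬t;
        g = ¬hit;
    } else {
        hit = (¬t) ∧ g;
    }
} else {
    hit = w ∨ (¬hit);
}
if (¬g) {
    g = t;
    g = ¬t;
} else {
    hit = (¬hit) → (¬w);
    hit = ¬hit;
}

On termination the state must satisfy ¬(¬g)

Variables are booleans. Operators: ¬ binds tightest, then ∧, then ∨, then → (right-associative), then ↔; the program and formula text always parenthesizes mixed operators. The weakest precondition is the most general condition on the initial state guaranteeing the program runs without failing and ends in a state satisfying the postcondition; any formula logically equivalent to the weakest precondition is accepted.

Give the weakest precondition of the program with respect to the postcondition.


Working backward. After the program, the postcondition ¬(¬g) must hold; in canonical form it is g.
Then branch requires ¬t; else branch requires g.
Before the if: (¬g) → (¬t)
Then branch requires (hit → (hit → t)) ∧ ((¬hit) → ((¬g) → (¬t))); else branch requires (¬g) → (¬t).
Before the if: (hit → (hit → t)) ∧ ((¬hit) → ((¬g) → (¬t)))
Before t := ¬hit: (hit → (hit → (¬hit))) ∧ ((¬hit) → ((¬g) → hit))
Before skip: (hit → (hit → (¬hit))) ∧ ((¬hit) → ((¬g) → hit))
Answer: WP = (hit → (hit → (¬hit))) ∧ ((¬hit) → ((¬g) → hit))


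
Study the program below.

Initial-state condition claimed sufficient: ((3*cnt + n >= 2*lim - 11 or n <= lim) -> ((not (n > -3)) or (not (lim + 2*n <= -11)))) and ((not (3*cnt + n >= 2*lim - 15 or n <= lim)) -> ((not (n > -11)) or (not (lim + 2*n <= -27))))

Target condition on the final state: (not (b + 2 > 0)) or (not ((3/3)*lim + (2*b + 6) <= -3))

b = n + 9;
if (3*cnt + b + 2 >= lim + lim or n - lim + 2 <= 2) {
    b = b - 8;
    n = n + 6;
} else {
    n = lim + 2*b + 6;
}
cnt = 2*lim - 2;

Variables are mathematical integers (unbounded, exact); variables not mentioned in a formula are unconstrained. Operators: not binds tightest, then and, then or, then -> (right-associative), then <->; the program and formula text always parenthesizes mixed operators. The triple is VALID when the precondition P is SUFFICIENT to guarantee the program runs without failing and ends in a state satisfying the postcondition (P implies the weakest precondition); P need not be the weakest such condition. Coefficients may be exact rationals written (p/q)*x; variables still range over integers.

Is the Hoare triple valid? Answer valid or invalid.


Working backward. After the program, the postcondition (not (b + 2 > 0)) or (not ((3/3)*lim + (2*b + 6) <= -3)) must hold; in canonical form it is (not (b > -2)) or (not (2*b + lim <= -9)).
Before cnt := 2*lim - 2: (not (b > -2)) or (not (2*b + lim <= -9))
Then branch requires (not (b > 6)) or (not (2*b + lim <= 7)); else branch requires (not (b > -2)) or (not (2*b + lim <= -9)).
Before the if: ((b + 3*cnt >= 2*lim - 2 or n <= lim) -> ((not (b > 6)) or (not (2*b + lim <= 7)))) and ((not (b + 3*cnt >= 2*lim - 2 or n <= lim)) -> ((not (b > -2)) or (not (2*b + lim <= -9))))
Before b := n + 9: ((3*cnt + n >= 2*lim - 11 or n <= lim) -> ((not (n > -3)) or (not (lim + 2*n <= -11)))) and ((not (3*cnt + n >= 2*lim - 11 or n <= lim)) -> ((not (n > -11)) or (not (lim + 2*n <= -27))))
The weakest precondition is ((3*cnt + n >= 2*lim - 11 or n <= lim) -> ((not (n > -3)) or (not (lim + 2*n <= -11)))) and ((not (3*cnt + n >= 2*lim - 11 or n <= lim)) -> ((not (n > -11)) or (not (lim + 2*n <= -27)))).
Check whether ((3*cnt + n >= 2*lim - 11 or n <= lim) -> ((not (n > -3)) or (not (lim + 2*n <= -11)))) and ((not (3*cnt + n >= 2*lim - 15 or n <= lim)) -> ((not (n > -11)) or (not (lim + 2*n <= -27)))) implies it.
Countermodel: at the initial state cnt = -8, lim = -11, n = -10, the precondition holds but the weakest precondition fails.
Answer: invalid


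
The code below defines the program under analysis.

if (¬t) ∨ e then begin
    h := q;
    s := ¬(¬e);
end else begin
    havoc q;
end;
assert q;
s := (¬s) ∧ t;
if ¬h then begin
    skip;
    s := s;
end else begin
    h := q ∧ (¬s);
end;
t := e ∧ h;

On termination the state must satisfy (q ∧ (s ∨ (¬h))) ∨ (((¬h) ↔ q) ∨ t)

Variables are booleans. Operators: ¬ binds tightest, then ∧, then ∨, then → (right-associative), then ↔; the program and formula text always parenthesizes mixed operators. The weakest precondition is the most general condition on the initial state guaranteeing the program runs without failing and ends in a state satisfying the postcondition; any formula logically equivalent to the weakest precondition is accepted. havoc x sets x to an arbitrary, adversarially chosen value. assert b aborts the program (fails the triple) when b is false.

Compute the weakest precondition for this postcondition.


Working backward. After the program, the postcondition (q ∧ (s ∨ (¬h))) ∨ (((¬h) ↔ q) ∨ t) must hold; in canonical form it is (q ∧ (s ∨ (¬h))) ∨ ((¬h) ↔ q) ∨ t.
Before t := e ∧ h: (q ∧ (s ∨ (¬h))) ∨ ((¬h) ↔ q) ∨ (e ∧ h)
Then branch requires (q ∧ (s ∨ (¬h))) ∨ ((¬h) ↔ q) ∨ (e ∧ h); else branch requires (q ∧ (s ∨ (¬(q ∧ (¬s))))) ∨ ((¬(q ∧ (¬s))) ↔ q) ∨ (e ∧ q ∧ (¬s)).
Before the if: ((¬h) → ((q ∧ (s ∨ (¬h))) ∨ ((¬h) ↔ q) ∨ (e ∧ h))) ∧ (h → ((q ∧ (s ∨ (¬(q ∧ (¬s))))) ∨ ((¬(q ∧ (¬s))) ↔ q) ∨ (e ∧ q ∧ (¬s))))
Before s := (¬s) ∧ t: ((¬h) → ((q ∧ (((¬s) ∧ t) ∨ (¬h))) ∨ ((¬h) ↔ q) ∨ (e ∧ h))) ∧ (h → ((q ∧ (((¬s) ∧ t) ∨ (¬(q ∧ (¬((¬s) ∧ t)))))) ∨ ((¬(q ∧ (¬((¬s) ∧ t)))) ↔ q) ∨ (e ∧ q ∧ (¬((¬s) ∧ t)))))
Before assert q: q ∧ ((¬h) → ((q ∧ (((¬s) ∧ t) ∨ (¬h))) ∨ ((¬h) ↔ q) ∨ (e ∧ h))) ∧ (h → ((q ∧ (((¬s) ∧ t) ∨ (¬(q ∧ (¬((¬s) ∧ t)))))) ∨ ((¬(q ∧ (¬((¬s) ∧ t)))) ↔ q) ∨ (e ∧ q ∧ (¬((¬s) ∧ t)))))
Then branch requires q ∧ ((¬q) → ((q ∧ (((¬e) ∧ t) ∨ (¬q))) ∨ ((¬q) ↔ q) ∨ (e ∧ q))) ∧ (q → ((q ∧ (((¬e) ∧ t) ∨ (¬(q ∧ (¬((¬e) ∧ t)))))) ∨ ((¬(q ∧ (¬((¬e) ∧ t)))) ↔ q) ∨ (e ∧ q ∧ (¬((¬e) ∧ t))))); else branch requires false.
Before the if: (((¬t) ∨ e) → (q ∧ ((¬q) → ((q ∧ (((¬e) ∧ t) ∨ (¬q))) ∨ ((¬q) ↔ q) ∨ (e ∧ q))) ∧ (q → ((q ∧ (((¬e) ∧ t) ∨ (¬(q ∧ (¬((¬e) ∧ t)))))) ∨ ((¬(q ∧ (¬((¬e) ∧ t)))) ↔ q) ∨ (e ∧ q ∧ (¬((¬e) ∧ t))))))) ∧ ((¬t) ∨ e)
Answer: WP = (((¬t) ∨ e) → (q ∧ ((¬q) → ((q ∧ (((¬e) ∧ t) ∨ (¬q))) ∨ ((¬q) ↔ q) ∨ (e ∧ q))) ∧ (q → ((q ∧ (((¬e) ∧ t) ∨ (¬(q ∧ (¬((¬e) ∧ t)))))) ∨ ((¬(q ∧ (¬((¬e) ∧ t)))) ↔ q) ∨ (e ∧ q ∧ (¬((¬e) ∧ t))))))) ∧ ((¬t) ∨ e)


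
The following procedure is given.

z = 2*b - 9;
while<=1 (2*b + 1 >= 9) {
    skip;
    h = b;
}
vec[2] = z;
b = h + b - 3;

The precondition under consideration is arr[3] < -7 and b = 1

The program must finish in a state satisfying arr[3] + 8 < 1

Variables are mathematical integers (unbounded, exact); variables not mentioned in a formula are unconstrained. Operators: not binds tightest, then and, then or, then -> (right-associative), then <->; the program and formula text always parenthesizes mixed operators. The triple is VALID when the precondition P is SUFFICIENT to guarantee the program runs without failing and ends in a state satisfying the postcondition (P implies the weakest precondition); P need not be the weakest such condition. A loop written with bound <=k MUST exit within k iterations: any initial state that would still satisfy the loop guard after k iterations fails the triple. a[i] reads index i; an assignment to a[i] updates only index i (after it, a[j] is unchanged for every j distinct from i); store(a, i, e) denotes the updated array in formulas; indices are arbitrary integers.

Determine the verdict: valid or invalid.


Working backward. After the program, the postcondition arr[3] + 8 < 1 must hold; in canonical form it is arr[3] < -7.
Before b := h + b - 3: arr[3] < -7
Before vec[2] := z: arr[3] < -7
Before the loop (bound <=1), unroll the exhaustion recursion (WP_0 = exit-now case; WP_j = one more guarded iteration, up to j = 1):
  WP_0: (not (2*b >= 8)) and arr[3] < -7
  WP_1: (2*b >= 8 -> ((not (2*b >= 8)) and arr[3] < -7)) and ((not (2*b >= 8)) -> arr[3] < -7)
So before the loop: (2*b >= 8 -> ((not (2*b >= 8)) and arr[3] < -7)) and ((not (2*b >= 8)) -> arr[3] < -7)
Before z := 2*b - 9: (2*b >= 8 -> ((not (2*b >= 8)) and arr[3] < -7)) and ((not (2*b >= 8)) -> arr[3] < -7)
The weakest precondition is (2*b >= 8 -> ((not (2*b >= 8)) and arr[3] < -7)) and ((not (2*b >= 8)) -> arr[3] < -7).
Check whether arr[3] < -7 and b = 1 implies it.
Every state satisfying the precondition satisfies the weakest precondition: the implication holds.
Answer: valid


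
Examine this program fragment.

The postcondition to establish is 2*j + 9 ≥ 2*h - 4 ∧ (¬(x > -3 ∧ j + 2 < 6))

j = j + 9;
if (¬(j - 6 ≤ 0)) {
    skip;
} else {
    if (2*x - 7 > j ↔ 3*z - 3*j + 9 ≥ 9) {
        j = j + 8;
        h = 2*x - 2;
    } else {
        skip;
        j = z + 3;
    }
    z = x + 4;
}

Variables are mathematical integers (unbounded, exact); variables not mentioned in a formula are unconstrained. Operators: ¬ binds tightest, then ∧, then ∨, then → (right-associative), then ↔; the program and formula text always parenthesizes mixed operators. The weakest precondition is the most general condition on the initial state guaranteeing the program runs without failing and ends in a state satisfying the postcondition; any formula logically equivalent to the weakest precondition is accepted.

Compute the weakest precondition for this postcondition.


Working backward. After the program, the postcondition 2*j + 9 ≥ 2*h - 4 ∧ (¬(x > -3 ∧ j + 2 < 6)) must hold; in canonical form it is 2*j ≥ 2*h - 13 ∧ (¬(x > -3 ∧ j < 4)).
Then branch requires 2*j ≥ 2*h - 13 ∧ (¬(x > -3 ∧ j < 4)); else branch requires ((2*x > j + 7 ↔ 3*z ≥ 3*j) → (2*j ≥ 4*x - 33 ∧ (¬(x > -3 ∧ j < -4)))) ∧ ((¬(2*x > j + 7 ↔ 3*z ≥ 3*j)) → (2*z ≥ 2*h - 19 ∧ (¬(x > -3 ∧ z < 1)))).
Before the if: ((¬(j ≤ 6)) → (2*j ≥ 2*h - 13 ∧ (¬(x > -3 ∧ j < 4)))) ∧ (j ≤ 6 → (((2*x > j + 7 ↔ 3*z ≥ 3*j) → (2*j ≥ 4*x - 33 ∧ (¬(x > -3 ∧ j < -4)))) ∧ ((¬(2*x > j + 7 ↔ 3*z ≥ 3*j)) → (2*z ≥ 2*h - 19 ∧ (¬(x > -3 ∧ z < 1))))))
Before j := j + 9: ((¬(j ≤ -3)) → (2*j ≥ 2*h - 31 ∧ (¬(x > -3 ∧ j < -5)))) ∧ (j ≤ -3 → (((2*x > j + 16 ↔ 3*z ≥ 3*j + 27) → (2*j ≥ 4*x - 51 ∧ (¬(x > -3 ∧ j < -13)))) ∧ ((¬(2*x > j + 16 ↔ 3*z ≥ 3*j + 27)) → (2*z ≥ 2*h - 19 ∧ (¬(x > -3 ∧ z < 1))))))
Answer: WP = ((¬(j ≤ -3)) → (2*j ≥ 2*h - 31 ∧ (¬(x > -3 ∧ j < -5)))) ∧ (j ≤ -3 → (((2*x > j + 16 ↔ 3*z ≥ 3*j + 27) → (2*j ≥ 4*x - 51 ∧ (¬(x > -3 ∧ j < -13)))) ∧ ((¬(2*x > j + 16 ↔ 3*z ≥ 3*j + 27)) → (2*z ≥ 2*h - 19 ∧ (¬(x > -3 ∧ z < 1))))))


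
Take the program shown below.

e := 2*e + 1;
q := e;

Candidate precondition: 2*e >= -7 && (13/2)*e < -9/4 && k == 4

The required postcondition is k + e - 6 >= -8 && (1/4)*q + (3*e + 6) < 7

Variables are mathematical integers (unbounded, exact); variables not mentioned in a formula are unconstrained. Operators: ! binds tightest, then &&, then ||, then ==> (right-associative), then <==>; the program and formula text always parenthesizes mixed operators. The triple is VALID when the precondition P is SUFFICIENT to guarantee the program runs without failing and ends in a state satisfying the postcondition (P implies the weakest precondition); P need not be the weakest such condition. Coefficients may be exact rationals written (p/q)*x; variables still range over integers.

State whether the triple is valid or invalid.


Working backward. After the program, the postcondition k + e - 6 >= -8 && (1/4)*q + (3*e + 6) < 7 must hold; in canonical form it is e + k >= -2 && 3*e + (1/4)*q < 1.
Before q := e: e + k >= -2 && (13/4)*e < 1
Before e := 2*e + 1: 2*e + k >= -3 && (13/2)*e < -9/4
The weakest precondition is 2*e + k >= -3 && (13/2)*e < -9/4.
Check whether 2*e >= -7 && (13/2)*e < -9/4 && k == 4 implies it.
Every state satisfying the precondition satisfies the weakest precondition: the implication holds.
Answer: valid


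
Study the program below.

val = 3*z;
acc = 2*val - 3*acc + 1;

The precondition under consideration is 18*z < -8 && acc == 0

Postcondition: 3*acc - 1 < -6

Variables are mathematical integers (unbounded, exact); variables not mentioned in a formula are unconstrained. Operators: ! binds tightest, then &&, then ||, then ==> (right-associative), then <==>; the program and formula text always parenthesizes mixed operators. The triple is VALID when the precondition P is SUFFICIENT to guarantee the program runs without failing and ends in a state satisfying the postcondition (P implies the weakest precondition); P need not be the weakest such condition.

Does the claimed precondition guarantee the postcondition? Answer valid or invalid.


Working backward. After the program, the postcondition 3*acc - 1 < -6 must hold; in canonical form it is 3*acc < -5.
Before acc := 2*val - 3*acc + 1: 6*val < 9*acc - 8
Before val := 3*z: 18*z < 9*acc - 8
The weakest precondition is 18*z < 9*acc - 8.
Check whether 18*z < -8 && acc == 0 implies it.
Every state satisfying the precondition satisfies the weakest precondition: the implication holds.
Answer: valid
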